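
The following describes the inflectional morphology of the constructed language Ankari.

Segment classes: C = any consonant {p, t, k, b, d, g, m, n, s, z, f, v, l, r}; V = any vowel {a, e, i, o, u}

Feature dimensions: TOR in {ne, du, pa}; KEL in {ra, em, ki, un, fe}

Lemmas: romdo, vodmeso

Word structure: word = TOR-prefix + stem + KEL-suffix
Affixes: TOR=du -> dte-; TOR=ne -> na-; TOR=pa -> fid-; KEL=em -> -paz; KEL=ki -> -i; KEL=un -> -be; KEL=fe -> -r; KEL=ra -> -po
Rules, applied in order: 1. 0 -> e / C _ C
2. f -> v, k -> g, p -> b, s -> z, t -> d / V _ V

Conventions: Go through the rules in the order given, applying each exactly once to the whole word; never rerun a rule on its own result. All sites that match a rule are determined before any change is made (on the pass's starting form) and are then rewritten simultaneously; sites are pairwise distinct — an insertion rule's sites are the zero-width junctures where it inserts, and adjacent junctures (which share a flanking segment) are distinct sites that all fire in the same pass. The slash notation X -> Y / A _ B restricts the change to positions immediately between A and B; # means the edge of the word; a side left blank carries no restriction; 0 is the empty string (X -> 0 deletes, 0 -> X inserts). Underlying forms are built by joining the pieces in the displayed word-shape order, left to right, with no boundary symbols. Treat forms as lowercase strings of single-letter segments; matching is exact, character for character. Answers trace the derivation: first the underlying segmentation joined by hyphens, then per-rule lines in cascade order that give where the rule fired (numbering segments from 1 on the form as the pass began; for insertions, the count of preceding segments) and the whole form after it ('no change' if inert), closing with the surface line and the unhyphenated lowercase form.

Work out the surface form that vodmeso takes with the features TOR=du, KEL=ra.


underlying: dte-vodmeso-po
1. 0 -> e / C _ C: inserts after position(s) 1, 6: detevodemesopo
2. f -> v, k -> g, p -> b, s -> z, t -> d / V _ V: fires at position(s) 3, 11, 13: dedevodemezobo
surface: dedevodemezobo


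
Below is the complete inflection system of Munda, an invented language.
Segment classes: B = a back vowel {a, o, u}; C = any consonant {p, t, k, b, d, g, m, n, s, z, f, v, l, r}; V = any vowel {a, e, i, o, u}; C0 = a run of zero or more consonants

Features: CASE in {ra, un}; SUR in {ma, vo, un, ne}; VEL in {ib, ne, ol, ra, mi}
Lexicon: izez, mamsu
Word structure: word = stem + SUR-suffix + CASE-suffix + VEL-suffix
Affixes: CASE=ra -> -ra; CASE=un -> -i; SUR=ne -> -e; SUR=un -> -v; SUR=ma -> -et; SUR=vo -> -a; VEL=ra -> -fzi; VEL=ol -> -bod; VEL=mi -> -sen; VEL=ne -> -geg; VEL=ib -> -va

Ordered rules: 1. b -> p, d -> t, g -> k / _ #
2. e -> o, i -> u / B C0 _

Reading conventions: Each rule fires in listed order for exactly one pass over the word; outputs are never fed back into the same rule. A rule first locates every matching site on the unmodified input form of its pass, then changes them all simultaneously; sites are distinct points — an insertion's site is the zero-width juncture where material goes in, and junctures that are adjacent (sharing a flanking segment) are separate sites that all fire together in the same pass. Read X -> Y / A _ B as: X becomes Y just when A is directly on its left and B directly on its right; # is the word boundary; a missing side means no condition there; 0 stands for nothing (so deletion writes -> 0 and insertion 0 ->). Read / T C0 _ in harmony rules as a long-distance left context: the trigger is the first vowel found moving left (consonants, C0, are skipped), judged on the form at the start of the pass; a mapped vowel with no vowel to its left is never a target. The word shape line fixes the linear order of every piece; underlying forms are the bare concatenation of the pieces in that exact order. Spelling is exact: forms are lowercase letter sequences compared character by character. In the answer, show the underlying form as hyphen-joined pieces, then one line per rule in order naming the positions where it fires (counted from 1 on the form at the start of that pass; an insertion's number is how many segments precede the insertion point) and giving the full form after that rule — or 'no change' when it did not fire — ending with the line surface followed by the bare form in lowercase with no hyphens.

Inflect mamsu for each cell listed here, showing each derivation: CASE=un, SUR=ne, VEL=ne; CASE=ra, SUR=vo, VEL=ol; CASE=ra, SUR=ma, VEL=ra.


cell CASE=un, SUR=ne, VEL=ne:
underlying: mamsu-e-i-geg
1. b -> p, d -> t, g -> k / _ #: fires at position(s) 10: mamsueigek
2. e -> o, i -> u / B C0 _: fires at position(s) 6: mamsuoigek
surface: mamsuoigek

cell CASE=ra, SUR=vo, VEL=ol:
underlying: mamsu-a-ra-bod
1. b -> p, d -> t, g -> k / _ #: fires at position(s) 11: mamsuarabot
2. e -> o, i -> u / B C0 _: no change
surface: mamsuarabot

cell CASE=ra, SUR=ma, VEL=ra:
underlying: mamsu-et-ra-fzi
1. b -> p, d -> t, g -> k / _ #: no change
2. e -> o, i -> u / B C0 _: fires at position(s) 6, 12: mamsuotrafzu
surface: mamsuotrafzu


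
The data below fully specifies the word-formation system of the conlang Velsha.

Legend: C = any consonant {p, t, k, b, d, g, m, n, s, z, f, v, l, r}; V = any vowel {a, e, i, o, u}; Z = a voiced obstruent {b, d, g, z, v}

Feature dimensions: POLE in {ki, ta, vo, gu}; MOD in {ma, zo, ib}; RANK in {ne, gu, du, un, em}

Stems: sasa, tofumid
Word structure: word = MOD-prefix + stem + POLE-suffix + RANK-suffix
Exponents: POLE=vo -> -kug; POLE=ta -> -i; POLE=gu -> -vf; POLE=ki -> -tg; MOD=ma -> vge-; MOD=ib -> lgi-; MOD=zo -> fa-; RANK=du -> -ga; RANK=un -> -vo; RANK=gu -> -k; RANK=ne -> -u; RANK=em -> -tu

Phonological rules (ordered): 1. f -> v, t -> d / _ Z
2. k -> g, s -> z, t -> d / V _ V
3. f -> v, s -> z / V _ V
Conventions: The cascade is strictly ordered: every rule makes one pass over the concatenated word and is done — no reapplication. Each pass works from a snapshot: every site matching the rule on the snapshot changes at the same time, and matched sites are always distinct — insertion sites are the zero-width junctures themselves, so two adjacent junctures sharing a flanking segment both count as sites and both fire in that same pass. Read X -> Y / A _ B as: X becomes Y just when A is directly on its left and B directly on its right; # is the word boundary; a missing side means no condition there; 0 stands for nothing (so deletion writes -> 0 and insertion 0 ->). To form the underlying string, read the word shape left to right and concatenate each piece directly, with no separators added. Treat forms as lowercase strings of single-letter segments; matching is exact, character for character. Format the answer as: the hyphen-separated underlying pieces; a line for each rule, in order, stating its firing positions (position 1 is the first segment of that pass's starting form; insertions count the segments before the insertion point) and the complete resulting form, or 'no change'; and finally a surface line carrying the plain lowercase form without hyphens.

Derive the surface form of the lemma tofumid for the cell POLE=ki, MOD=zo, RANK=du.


underlying: fa-tofumid-tg-ga
1. f -> v, t -> d / _ Z: fires at position(s) 10: fatofumiddgga
2. k -> g, s -> z, t -> d / V _ V: fires at position(s) 3: fadofumiddgga
3. f -> v, s -> z / V _ V: fires at position(s) 5: fadovumiddgga
surface: fadovumiddgga


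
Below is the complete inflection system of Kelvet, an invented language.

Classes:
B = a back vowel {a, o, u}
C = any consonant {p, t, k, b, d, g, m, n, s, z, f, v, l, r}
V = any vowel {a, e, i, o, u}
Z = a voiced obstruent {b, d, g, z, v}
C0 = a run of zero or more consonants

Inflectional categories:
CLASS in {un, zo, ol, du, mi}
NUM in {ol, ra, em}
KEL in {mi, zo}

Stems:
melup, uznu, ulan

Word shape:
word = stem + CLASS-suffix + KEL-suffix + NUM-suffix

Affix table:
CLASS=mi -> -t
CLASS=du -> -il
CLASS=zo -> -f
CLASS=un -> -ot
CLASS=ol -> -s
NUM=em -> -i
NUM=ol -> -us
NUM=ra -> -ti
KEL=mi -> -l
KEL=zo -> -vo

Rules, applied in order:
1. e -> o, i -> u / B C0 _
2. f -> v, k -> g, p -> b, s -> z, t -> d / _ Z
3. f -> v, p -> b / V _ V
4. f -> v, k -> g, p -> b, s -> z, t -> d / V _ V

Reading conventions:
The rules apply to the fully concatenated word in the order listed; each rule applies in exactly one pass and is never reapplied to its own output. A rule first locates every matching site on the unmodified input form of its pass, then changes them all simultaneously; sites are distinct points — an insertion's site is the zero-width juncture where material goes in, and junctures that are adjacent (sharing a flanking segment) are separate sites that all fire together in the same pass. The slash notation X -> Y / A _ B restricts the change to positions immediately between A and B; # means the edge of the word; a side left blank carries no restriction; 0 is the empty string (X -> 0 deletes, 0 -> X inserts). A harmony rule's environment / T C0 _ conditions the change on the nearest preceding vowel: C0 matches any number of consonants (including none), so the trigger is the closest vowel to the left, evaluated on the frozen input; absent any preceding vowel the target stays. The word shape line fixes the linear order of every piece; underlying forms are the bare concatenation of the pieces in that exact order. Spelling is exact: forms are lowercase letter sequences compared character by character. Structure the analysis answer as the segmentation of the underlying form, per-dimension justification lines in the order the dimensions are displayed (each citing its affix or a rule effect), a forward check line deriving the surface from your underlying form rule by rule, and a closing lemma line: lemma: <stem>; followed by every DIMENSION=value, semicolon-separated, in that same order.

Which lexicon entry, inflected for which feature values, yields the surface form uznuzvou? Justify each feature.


underlying: uznu-s-vo-i
CLASS=ol - signalled by the affix -s
NUM=em - signalled by the affix -i
KEL=zo - signalled by the affix -vo
check: uznusvoi -> uznusvou -> uznuzvou -> uznuzvou -> uznuzvou
lemma: uznu; CLASS=ol; NUM=em; KEL=zo


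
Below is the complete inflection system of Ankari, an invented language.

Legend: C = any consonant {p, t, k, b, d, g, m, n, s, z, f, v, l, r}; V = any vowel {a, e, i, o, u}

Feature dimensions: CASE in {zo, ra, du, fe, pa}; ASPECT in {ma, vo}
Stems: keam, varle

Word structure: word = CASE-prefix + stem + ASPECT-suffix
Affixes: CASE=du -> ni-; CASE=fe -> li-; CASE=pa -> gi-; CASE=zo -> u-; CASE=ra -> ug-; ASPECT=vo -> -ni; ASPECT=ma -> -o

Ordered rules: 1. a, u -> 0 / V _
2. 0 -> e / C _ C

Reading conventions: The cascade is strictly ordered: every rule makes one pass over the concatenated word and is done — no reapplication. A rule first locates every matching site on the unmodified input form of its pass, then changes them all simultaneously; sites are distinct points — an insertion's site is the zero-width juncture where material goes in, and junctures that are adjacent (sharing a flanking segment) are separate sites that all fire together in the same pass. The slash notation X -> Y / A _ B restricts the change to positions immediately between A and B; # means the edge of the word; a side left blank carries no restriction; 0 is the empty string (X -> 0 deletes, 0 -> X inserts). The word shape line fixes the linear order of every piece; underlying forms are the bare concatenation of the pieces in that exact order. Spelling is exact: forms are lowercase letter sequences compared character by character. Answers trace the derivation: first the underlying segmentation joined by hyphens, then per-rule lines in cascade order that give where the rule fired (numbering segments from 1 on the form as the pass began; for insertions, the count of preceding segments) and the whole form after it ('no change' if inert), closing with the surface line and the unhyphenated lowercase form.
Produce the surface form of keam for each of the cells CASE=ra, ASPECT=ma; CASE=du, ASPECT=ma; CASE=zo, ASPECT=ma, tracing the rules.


cell CASE=ra, ASPECT=ma:
underlying: ug-keam-o
1. a, u -> 0 / V _: fires at position(s) 5: ugkemo
2. 0 -> e / C _ C: inserts after position(s) 2: ugekemo
surface: ugekemo

cell CASE=du, ASPECT=ma:
underlying: ni-keam-o
1. a, u -> 0 / V _: fires at position(s) 5: nikemo
2. 0 -> e / C _ C: no change
surface: nikemo

cell CASE=zo, ASPECT=ma:
underlying: u-keam-o
1. a, u -> 0 / V _: fires at position(s) 4: ukemo
2. 0 -> e / C _ C: no change
surface: ukemo


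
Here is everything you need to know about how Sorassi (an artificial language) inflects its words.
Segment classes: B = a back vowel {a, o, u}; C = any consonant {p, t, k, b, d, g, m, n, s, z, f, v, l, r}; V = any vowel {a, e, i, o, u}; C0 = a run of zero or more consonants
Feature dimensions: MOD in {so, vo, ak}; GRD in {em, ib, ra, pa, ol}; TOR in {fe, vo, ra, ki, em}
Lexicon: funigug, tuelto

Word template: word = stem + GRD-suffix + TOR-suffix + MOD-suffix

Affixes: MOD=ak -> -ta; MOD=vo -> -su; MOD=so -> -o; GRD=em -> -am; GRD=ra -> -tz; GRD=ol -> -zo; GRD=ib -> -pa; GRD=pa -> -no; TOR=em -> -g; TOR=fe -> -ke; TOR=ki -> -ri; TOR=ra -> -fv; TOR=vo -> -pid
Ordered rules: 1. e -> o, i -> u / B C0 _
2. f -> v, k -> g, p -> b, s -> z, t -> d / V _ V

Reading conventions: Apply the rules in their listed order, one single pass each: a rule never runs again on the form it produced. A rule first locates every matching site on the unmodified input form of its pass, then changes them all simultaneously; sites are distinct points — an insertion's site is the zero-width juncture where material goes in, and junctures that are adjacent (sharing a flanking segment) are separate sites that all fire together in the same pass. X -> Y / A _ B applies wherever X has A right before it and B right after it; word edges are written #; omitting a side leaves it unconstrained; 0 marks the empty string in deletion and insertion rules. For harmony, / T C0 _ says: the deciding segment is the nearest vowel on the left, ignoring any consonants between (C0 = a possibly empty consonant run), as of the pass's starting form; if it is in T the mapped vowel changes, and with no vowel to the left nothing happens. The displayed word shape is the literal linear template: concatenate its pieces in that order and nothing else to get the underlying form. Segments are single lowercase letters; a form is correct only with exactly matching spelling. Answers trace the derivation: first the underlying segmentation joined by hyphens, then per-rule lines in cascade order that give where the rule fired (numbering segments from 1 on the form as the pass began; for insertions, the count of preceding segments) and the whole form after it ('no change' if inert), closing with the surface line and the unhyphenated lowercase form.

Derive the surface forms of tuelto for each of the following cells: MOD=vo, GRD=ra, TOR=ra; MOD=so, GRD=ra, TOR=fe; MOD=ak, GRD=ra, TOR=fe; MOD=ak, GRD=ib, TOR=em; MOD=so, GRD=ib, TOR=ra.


cell MOD=vo, GRD=ra, TOR=ra:
underlying: tuelto-tz-fv-su
1. e -> o, i -> u / B C0 _: fires at position(s) 3: tuoltotzfvsu
2. f -> v, k -> g, p -> b, s -> z, t -> d / V _ V: no change
surface: tuoltotzfvsu

cell MOD=so, GRD=ra, TOR=fe:
underlying: tuelto-tz-ke-o
1. e -> o, i -> u / B C0 _: fires at position(s) 3, 10: tuoltotzkoo
2. f -> v, k -> g, p -> b, s -> z, t -> d / V _ V: no change
surface: tuoltotzkoo

cell MOD=ak, GRD=ra, TOR=fe:
underlying: tuelto-tz-ke-ta
1. e -> o, i -> u / B C0 _: fires at position(s) 3, 10: tuoltotzkota
2. f -> v, k -> g, p -> b, s -> z, t -> d / V _ V: fires at position(s) 11: tuoltotzkoda
surface: tuoltotzkoda

cell MOD=ak, GRD=ib, TOR=em:
underlying: tuelto-pa-g-ta
1. e -> o, i -> u / B C0 _: fires at position(s) 3: tuoltopagta
2. f -> v, k -> g, p -> b, s -> z, t -> d / V _ V: fires at position(s) 7: tuoltobagta
surface: tuoltobagta

cell MOD=so, GRD=ib, TOR=ra:
underlying: tuelto-pa-fv-o
1. e -> o, i -> u / B C0 _: fires at position(s) 3: tuoltopafvo
2. f -> v, k -> g, p -> b, s -> z, t -> d / V _ V: fires at position(s) 7: tuoltobafvo
surface: tuoltobafvo


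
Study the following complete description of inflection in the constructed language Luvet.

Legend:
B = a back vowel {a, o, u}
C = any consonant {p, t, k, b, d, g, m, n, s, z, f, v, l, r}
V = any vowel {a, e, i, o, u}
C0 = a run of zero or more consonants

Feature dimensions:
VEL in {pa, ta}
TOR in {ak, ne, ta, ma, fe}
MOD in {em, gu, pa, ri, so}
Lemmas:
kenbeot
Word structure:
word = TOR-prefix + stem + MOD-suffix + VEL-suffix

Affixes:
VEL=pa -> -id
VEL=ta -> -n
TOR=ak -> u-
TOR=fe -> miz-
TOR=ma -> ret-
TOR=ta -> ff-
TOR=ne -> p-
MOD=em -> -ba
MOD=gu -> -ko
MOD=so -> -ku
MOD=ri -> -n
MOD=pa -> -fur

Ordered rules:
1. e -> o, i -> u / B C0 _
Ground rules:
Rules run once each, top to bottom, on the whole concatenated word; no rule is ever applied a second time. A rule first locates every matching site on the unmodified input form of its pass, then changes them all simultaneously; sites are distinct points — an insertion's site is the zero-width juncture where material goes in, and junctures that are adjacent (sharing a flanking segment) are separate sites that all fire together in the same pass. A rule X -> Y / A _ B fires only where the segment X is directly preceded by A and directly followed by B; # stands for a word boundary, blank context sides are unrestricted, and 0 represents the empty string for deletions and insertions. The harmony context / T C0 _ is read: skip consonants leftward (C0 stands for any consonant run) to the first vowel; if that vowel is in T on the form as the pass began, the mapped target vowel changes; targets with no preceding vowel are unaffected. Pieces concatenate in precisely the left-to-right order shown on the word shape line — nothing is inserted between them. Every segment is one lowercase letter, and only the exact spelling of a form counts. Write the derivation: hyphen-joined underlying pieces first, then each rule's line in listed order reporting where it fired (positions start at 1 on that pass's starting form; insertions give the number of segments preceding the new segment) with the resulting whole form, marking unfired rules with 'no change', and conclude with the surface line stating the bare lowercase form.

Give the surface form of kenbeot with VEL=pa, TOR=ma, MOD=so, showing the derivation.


underlying: ret-kenbeot-ku-id
1. e -> o, i -> u / B C0 _: fires at position(s) 13: retkenbeotkuud
surface: retkenbeotkuud


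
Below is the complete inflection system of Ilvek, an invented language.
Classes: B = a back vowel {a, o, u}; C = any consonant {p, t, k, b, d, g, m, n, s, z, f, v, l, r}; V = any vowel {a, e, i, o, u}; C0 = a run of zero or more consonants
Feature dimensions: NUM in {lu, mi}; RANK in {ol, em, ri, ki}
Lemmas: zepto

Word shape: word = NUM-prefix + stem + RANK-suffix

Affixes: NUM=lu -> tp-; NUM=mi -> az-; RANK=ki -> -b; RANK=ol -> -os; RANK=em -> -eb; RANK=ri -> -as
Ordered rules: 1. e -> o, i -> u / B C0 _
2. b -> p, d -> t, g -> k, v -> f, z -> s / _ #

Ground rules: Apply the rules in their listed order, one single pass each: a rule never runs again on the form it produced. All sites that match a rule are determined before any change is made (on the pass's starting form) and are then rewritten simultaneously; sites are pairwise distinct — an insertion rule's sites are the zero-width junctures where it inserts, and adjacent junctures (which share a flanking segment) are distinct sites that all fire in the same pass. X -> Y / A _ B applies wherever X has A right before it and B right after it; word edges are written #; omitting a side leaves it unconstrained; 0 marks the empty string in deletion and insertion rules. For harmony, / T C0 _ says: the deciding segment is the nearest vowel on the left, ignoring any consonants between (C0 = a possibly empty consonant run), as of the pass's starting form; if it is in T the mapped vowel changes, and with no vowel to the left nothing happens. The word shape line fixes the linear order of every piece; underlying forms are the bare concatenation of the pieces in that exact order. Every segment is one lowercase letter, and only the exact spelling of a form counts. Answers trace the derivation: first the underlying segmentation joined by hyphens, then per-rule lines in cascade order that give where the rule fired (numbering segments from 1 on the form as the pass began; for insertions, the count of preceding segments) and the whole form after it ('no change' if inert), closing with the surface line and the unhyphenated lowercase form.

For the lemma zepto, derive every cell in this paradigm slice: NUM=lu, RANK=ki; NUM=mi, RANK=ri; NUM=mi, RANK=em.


cell NUM=lu, RANK=ki:
underlying: tp-zepto-b
1. e -> o, i -> u / B C0 _: no change
2. b -> p, d -> t, g -> k, v -> f, z -> s / _ #: fires at position(s) 8: tpzeptop
surface: tpzeptop

cell NUM=mi, RANK=ri:
underlying: az-zepto-as
1. e -> o, i -> u / B C0 _: fires at position(s) 4: azzoptoas
2. b -> p, d -> t, g -> k, v -> f, z -> s / _ #: no change
surface: azzoptoas

cell NUM=mi, RANK=em:
underlying: az-zepto-eb
1. e -> o, i -> u / B C0 _: fires at position(s) 4, 8: azzoptoob
2. b -> p, d -> t, g -> k, v -> f, z -> s / _ #: fires at position(s) 9: azzoptoop
surface: azzoptoop


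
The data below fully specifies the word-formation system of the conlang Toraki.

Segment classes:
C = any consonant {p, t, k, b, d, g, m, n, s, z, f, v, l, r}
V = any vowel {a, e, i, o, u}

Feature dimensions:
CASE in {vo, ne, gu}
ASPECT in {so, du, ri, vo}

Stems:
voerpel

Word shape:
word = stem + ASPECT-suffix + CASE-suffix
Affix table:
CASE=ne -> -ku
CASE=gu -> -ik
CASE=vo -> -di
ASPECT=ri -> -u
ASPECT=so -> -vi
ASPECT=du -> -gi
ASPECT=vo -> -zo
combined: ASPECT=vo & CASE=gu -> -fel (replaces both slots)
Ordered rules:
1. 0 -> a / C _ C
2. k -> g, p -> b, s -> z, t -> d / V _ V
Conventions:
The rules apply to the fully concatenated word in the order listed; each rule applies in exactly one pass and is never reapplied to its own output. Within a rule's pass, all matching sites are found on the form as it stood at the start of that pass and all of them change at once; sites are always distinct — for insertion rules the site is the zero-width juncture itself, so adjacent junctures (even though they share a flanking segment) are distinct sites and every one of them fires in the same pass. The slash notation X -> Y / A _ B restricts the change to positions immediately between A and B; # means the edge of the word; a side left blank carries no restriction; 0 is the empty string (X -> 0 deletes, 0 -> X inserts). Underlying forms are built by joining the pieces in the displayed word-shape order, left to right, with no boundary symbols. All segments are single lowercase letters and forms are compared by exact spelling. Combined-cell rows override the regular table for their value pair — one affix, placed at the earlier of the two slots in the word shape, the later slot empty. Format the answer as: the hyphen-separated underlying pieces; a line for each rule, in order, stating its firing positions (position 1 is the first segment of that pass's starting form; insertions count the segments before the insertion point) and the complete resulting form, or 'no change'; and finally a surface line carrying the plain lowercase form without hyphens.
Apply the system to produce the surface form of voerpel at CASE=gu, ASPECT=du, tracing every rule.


underlying: voerpel-gi-ik
1. 0 -> a / C _ C: inserts after position(s) 4, 7: voerapelagiik
2. k -> g, p -> b, s -> z, t -> d / V _ V: fires at position(s) 6: voerabelagiik
surface: voerabelagiik


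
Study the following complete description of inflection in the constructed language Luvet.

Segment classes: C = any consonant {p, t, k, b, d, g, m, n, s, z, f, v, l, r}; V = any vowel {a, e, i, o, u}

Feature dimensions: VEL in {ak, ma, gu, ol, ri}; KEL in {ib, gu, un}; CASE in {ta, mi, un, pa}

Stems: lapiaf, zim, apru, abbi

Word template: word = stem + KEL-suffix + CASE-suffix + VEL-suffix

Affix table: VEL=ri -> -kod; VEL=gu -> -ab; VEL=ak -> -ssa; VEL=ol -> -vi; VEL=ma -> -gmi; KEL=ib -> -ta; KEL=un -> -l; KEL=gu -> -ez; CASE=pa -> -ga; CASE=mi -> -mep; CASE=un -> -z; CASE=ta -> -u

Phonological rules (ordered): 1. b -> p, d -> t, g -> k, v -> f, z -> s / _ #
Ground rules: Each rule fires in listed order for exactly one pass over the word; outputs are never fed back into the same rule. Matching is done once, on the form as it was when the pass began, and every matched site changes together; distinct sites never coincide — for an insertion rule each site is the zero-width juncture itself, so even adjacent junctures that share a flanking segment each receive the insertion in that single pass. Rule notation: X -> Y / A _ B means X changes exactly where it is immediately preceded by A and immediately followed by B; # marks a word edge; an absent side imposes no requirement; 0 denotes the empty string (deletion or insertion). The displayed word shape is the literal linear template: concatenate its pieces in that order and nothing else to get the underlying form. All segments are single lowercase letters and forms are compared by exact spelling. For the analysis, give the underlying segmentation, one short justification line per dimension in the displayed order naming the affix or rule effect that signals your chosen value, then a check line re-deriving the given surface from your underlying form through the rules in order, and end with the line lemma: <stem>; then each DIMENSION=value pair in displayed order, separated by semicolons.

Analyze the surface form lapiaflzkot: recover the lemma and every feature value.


underlying: lapiaf-l-z-kod
VEL=ri - signalled by the affix -kod
KEL=un - signalled by the affix -l
CASE=un - signalled by the affix -z
check: lapiaflzkod -> lapiaflzkot
lemma: lapiaf; VEL=ri; KEL=un; CASE=un


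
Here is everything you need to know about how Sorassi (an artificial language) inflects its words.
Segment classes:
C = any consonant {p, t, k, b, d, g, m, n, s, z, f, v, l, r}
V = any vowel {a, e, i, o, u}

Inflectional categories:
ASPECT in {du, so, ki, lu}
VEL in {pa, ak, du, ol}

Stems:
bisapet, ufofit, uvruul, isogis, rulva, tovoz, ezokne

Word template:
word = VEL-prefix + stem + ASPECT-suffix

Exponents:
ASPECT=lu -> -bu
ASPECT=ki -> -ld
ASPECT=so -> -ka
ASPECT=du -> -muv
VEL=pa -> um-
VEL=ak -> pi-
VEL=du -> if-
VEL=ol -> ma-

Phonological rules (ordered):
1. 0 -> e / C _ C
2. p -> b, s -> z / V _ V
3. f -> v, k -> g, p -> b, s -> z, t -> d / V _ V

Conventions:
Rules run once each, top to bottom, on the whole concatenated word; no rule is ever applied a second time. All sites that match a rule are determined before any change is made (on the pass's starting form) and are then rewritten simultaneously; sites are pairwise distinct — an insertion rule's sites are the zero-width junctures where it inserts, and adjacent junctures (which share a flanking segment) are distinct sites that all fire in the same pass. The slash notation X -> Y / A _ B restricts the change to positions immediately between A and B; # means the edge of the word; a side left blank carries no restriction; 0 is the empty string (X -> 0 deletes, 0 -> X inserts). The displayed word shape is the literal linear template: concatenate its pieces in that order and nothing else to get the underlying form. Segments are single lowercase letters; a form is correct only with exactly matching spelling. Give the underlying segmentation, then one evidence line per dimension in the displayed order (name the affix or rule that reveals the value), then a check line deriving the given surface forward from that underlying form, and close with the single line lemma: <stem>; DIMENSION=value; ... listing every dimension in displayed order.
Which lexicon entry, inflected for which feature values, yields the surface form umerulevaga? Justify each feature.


underlying: um-rulva-ka
ASPECT=so - signalled by the affix -ka
VEL=pa - signalled by the affix um-
check: umrulvaka -> umerulevaka -> umerulevaka -> umerulevaga
lemma: rulva; ASPECT=so; VEL=pa


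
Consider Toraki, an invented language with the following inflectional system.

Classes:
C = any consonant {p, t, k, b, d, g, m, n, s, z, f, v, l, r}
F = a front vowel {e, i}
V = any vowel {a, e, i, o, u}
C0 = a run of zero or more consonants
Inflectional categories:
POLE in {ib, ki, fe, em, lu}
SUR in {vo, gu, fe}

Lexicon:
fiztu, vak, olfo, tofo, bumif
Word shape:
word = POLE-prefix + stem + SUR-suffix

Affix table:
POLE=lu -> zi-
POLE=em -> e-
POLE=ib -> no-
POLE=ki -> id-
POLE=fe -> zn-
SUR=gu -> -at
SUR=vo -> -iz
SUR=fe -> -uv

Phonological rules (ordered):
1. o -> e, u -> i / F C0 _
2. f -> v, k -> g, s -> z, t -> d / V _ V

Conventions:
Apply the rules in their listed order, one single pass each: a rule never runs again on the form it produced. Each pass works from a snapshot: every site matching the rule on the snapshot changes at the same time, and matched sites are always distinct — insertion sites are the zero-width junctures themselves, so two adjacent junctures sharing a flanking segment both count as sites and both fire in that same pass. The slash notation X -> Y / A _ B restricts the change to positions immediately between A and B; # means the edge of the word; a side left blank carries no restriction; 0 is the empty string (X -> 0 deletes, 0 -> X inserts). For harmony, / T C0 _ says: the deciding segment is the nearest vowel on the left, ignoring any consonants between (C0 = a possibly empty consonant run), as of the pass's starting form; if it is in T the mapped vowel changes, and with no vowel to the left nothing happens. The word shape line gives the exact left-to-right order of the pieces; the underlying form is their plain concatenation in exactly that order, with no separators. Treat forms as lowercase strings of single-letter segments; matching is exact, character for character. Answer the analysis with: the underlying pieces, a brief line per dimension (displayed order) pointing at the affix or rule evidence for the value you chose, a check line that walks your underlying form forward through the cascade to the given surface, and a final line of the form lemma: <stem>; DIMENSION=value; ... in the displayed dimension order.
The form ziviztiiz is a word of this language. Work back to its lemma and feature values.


underlying: zi-fiztu-iz
POLE=lu - signalled by the affix zi-
SUR=vo - signalled by the affix -iz
check: zifiztuiz -> zifiztiiz -> ziviztiiz
lemma: fiztu; POLE=lu; SUR=vo


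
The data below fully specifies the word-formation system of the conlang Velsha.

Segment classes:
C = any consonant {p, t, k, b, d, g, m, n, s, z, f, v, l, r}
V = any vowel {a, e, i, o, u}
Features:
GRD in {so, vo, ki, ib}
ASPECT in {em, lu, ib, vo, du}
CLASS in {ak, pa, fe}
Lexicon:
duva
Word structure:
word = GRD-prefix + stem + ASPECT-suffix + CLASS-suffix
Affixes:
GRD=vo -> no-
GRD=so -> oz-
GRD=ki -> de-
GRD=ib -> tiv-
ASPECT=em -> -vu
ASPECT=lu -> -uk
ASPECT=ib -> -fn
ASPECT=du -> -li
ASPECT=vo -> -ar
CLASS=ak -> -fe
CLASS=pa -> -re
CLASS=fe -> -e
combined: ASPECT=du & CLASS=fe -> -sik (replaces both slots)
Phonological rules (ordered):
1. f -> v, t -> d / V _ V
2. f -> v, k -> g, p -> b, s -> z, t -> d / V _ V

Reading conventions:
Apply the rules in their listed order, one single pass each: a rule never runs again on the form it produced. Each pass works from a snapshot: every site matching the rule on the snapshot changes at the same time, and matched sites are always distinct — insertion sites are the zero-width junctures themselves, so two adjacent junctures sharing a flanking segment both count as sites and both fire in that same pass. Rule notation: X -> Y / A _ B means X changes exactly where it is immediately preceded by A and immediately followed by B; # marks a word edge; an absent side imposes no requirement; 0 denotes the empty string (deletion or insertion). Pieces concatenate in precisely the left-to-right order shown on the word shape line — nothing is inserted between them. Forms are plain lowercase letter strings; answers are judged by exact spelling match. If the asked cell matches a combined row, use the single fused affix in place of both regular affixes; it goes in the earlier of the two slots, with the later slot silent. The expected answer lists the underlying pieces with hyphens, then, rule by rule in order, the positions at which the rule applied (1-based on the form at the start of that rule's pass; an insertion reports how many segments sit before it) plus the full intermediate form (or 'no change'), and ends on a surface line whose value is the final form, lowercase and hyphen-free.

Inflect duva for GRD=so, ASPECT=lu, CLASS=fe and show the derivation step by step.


underlying: oz-duva-uk-e
1. f -> v, t -> d / V _ V: no change
2. f -> v, k -> g, p -> b, s -> z, t -> d / V _ V: fires at position(s) 8: ozduvauge
surface: ozduvauge


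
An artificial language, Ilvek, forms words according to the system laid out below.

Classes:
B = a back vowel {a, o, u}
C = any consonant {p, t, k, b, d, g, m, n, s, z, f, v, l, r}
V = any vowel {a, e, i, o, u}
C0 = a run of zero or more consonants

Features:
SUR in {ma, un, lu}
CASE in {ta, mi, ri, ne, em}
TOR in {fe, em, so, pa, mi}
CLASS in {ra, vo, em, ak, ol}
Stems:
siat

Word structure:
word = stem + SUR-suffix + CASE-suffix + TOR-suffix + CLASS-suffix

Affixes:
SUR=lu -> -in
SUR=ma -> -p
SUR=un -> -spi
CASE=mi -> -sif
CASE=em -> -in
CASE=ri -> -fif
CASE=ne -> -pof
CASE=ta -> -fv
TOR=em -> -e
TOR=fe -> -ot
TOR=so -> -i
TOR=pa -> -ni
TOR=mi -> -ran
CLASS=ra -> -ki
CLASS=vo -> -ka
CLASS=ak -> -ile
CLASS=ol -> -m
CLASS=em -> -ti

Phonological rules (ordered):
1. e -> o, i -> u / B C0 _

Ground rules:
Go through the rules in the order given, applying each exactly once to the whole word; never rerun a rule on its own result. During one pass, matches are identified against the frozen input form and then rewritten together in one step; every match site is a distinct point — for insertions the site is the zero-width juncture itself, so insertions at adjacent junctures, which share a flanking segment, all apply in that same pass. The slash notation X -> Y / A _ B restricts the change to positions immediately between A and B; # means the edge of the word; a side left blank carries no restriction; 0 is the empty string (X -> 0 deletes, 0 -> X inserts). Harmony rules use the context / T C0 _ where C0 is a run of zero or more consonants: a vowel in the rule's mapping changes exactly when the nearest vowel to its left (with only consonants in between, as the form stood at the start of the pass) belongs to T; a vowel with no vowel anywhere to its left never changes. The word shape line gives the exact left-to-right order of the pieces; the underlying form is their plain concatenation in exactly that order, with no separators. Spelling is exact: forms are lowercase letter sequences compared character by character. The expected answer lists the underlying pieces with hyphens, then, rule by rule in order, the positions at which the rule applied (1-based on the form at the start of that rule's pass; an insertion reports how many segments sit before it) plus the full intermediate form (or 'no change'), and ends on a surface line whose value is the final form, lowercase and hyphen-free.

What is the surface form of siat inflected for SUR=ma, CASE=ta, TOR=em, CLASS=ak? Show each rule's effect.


underlying: siat-p-fv-e-ile
1. e -> o, i -> u / B C0 _: fires at position(s) 8: siatpfvoile
surface: siatpfvoile


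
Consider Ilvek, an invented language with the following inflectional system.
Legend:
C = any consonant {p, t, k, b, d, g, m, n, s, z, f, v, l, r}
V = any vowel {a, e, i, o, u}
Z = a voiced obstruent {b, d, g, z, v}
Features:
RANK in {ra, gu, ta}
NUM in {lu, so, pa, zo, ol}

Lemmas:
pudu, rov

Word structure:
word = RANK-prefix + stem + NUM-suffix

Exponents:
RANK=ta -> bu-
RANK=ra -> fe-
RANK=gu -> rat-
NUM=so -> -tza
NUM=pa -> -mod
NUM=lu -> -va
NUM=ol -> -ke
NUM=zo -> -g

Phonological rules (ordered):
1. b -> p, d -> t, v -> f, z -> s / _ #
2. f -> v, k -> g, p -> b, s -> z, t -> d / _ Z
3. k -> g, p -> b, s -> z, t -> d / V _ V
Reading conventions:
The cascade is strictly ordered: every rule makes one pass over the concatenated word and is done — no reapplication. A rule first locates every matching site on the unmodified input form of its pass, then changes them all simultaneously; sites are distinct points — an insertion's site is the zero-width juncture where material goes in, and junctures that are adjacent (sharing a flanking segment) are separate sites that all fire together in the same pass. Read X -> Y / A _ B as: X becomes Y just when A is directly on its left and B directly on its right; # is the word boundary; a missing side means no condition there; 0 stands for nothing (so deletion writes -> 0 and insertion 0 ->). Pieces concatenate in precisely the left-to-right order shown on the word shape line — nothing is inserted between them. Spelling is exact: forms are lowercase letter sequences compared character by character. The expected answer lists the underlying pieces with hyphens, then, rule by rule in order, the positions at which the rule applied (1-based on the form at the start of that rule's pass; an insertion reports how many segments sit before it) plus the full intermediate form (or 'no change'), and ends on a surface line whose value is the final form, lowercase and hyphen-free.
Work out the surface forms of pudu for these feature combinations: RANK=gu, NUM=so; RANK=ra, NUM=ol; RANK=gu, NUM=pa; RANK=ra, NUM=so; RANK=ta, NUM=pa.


cell RANK=gu, NUM=so:
underlying: rat-pudu-tza
1. b -> p, d -> t, v -> f, z -> s / _ #: no change
2. f -> v, k -> g, p -> b, s -> z, t -> d / _ Z: fires at position(s) 8: ratpududza
3. k -> g, p -> b, s -> z, t -> d / V _ V: no change
surface: ratpududza

cell RANK=ra, NUM=ol:
underlying: fe-pudu-ke
1. b -> p, d -> t, v -> f, z -> s / _ #: no change
2. f -> v, k -> g, p -> b, s -> z, t -> d / _ Z: no change
3. k -> g, p -> b, s -> z, t -> d / V _ V: fires at position(s) 3, 7: febuduge
surface: febuduge

cell RANK=gu, NUM=pa:
underlying: rat-pudu-mod
1. b -> p, d -> t, v -> f, z -> s / _ #: fires at position(s) 10: ratpudumot
2. f -> v, k -> g, p -> b, s -> z, t -> d / _ Z: no change
3. k -> g, p -> b, s -> z, t -> d / V _ V: no change
surface: ratpudumot

cell RANK=ra, NUM=so:
underlying: fe-pudu-tza
1. b -> p, d -> t, v -> f, z -> s / _ #: no change
2. f -> v, k -> g, p -> b, s -> z, t -> d / _ Z: fires at position(s) 7: fepududza
3. k -> g, p -> b, s -> z, t -> d / V _ V: fires at position(s) 3: febududza
surface: febududza

cell RANK=ta, NUM=pa:
underlying: bu-pudu-mod
1. b -> p, d -> t, v -> f, z -> s / _ #: fires at position(s) 9: bupudumot
2. f -> v, k -> g, p -> b, s -> z, t -> d / _ Z: no change
3. k -> g, p -> b, s -> z, t -> d / V _ V: fires at position(s) 3: bubudumot
surface: bubudumot


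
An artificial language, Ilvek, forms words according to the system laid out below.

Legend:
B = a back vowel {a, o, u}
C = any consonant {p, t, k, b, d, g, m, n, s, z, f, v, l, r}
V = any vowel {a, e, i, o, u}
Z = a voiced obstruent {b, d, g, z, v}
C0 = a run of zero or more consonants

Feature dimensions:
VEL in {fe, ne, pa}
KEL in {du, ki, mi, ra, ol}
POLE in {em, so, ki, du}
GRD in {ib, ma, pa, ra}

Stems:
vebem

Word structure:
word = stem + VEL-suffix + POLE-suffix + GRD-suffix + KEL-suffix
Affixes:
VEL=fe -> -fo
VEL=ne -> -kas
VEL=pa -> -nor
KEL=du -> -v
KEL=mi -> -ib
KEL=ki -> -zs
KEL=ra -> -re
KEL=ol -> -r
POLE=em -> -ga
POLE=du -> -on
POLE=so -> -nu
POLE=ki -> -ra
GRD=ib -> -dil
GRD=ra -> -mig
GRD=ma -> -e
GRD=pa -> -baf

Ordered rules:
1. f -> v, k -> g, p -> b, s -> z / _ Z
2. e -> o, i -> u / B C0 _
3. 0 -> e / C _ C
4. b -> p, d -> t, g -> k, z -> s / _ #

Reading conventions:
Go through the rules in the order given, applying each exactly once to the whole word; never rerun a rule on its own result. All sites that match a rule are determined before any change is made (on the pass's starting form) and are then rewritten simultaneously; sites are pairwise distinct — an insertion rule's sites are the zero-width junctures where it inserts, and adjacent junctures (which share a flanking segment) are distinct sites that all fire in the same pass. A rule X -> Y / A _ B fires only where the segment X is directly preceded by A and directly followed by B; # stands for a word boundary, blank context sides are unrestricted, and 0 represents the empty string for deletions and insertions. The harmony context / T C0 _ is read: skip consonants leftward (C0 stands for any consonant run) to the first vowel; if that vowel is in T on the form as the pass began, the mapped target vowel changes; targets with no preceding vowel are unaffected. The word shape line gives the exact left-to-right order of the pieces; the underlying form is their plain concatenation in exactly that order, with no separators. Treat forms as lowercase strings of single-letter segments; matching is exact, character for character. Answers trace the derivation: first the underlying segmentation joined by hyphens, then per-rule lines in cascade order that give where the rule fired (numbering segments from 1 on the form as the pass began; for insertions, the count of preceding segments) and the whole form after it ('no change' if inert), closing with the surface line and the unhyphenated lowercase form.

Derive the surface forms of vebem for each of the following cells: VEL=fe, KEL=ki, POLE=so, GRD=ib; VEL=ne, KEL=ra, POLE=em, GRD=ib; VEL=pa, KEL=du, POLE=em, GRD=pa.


cell VEL=fe, KEL=ki, POLE=so, GRD=ib:
underlying: vebem-fo-nu-dil-zs
1. f -> v, k -> g, p -> b, s -> z / _ Z: no change
2. e -> o, i -> u / B C0 _: fires at position(s) 11: vebemfonudulzs
3. 0 -> e / C _ C: inserts after position(s) 5, 12, 13: vebemefonudulezes
4. b -> p, d -> t, g -> k, z -> s / _ #: no change
surface: vebemefonudulezes

cell VEL=ne, KEL=ra, POLE=em, GRD=ib:
underlying: vebem-kas-ga-dil-re
1. f -> v, k -> g, p -> b, s -> z / _ Z: fires at position(s) 8: vebemkazgadilre
2. e -> o, i -> u / B C0 _: fires at position(s) 12: vebemkazgadulre
3. 0 -> e / C _ C: inserts after position(s) 5, 8, 13: vebemekazegadulere
4. b -> p, d -> t, g -> k, z -> s / _ #: no change
surface: vebemekazegadulere

cell VEL=pa, KEL=du, POLE=em, GRD=pa:
underlying: vebem-nor-ga-baf-v
1. f -> v, k -> g, p -> b, s -> z / _ Z: fires at position(s) 13: vebemnorgabavv
2. e -> o, i -> u / B C0 _: no change
3. 0 -> e / C _ C: inserts after position(s) 5, 8, 13: vebemenoregabavev
4. b -> p, d -> t, g -> k, z -> s / _ #: no change
surface: vebemenoregabavev
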